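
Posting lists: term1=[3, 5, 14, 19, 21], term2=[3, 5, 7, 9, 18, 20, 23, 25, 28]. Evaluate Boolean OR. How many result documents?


Boolean OR: find union of posting lists
term1 docs: [3, 5, 14, 19, 21]
term2 docs: [3, 5, 7, 9, 18, 20, 23, 25, 28]
Union: [3, 5, 7, 9, 14, 18, 19, 20, 21, 23, 25, 28]
|union| = 12

12


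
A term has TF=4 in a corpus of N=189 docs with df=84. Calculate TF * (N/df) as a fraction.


TF * (N/df)
= 4 * (189/84)
= 4 * 9/4
= 9

9


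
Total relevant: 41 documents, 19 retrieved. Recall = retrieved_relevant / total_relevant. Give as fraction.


Recall = retrieved_relevant / total_relevant
= 19 / 41
= 19 / (19 + 22)
= 19/41

19/41


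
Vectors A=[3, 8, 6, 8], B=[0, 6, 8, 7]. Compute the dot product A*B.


Dot product = sum of element-wise products
A[0]*B[0] = 3*0 = 0
A[1]*B[1] = 8*6 = 48
A[2]*B[2] = 6*8 = 48
A[3]*B[3] = 8*7 = 56
Sum = 0 + 48 + 48 + 56 = 152

152


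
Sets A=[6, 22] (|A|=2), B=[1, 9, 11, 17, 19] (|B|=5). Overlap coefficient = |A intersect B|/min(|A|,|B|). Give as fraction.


A intersect B = []
|A intersect B| = 0
min(|A|, |B|) = min(2, 5) = 2
Overlap = 0 / 2 = 0

0


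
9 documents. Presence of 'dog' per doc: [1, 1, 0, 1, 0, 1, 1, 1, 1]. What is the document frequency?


Checking each document for 'dog':
Doc 1: present
Doc 2: present
Doc 3: absent
Doc 4: present
Doc 5: absent
Doc 6: present
Doc 7: present
Doc 8: present
Doc 9: present
df = sum of presences = 1 + 1 + 0 + 1 + 0 + 1 + 1 + 1 + 1 = 7

7


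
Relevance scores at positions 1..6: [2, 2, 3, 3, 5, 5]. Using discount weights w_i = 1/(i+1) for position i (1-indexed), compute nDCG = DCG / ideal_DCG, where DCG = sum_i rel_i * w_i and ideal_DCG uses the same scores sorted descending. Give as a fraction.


Position discount weights w_i = 1/(i+1) for i=1..6:
Weights = [1/2, 1/3, 1/4, 1/5, 1/6, 1/7]
Actual relevance: [2, 2, 3, 3, 5, 5]
DCG = 2/2 + 2/3 + 3/4 + 3/5 + 5/6 + 5/7 = 639/140
Ideal relevance (sorted desc): [5, 5, 3, 3, 2, 2]
Ideal DCG = 5/2 + 5/3 + 3/4 + 3/5 + 2/6 + 2/7 = 859/140
nDCG = DCG / ideal_DCG = 639/140 / 859/140 = 639/859

639/859


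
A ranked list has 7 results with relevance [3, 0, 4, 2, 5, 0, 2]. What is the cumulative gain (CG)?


Cumulative Gain = sum of relevance scores
Position 1: rel=3, running sum=3
Position 2: rel=0, running sum=3
Position 3: rel=4, running sum=7
Position 4: rel=2, running sum=9
Position 5: rel=5, running sum=14
Position 6: rel=0, running sum=14
Position 7: rel=2, running sum=16
CG = 16

16


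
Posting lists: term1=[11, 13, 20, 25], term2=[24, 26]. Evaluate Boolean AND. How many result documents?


Boolean AND: find intersection of posting lists
term1 docs: [11, 13, 20, 25]
term2 docs: [24, 26]
Intersection: []
|intersection| = 0

0


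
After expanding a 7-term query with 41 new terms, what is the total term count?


Original terms: 7
Expansion terms: 41
Total = 7 + 41 = 48

48


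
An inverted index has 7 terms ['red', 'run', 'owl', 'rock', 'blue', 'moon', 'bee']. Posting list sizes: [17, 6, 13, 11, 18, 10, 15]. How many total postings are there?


Summing posting list sizes:
'red': 17 postings
'run': 6 postings
'owl': 13 postings
'rock': 11 postings
'blue': 18 postings
'moon': 10 postings
'bee': 15 postings
Total = 17 + 6 + 13 + 11 + 18 + 10 + 15 = 90

90


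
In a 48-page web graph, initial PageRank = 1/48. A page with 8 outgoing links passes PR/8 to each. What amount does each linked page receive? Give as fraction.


Initial PR = 1/48 = 1/48
Outlinks = 8
Contribution per link = PR / outlinks
= 1/48 / 8
= 1/384

1/384


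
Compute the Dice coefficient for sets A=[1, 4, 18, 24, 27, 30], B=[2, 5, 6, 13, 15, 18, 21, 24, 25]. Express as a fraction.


A intersect B = [18, 24]
|A intersect B| = 2
|A| = 6, |B| = 9
Dice = 2*2 / (6+9)
= 4 / 15 = 4/15

4/15


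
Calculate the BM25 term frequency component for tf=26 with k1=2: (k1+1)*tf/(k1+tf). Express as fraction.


BM25 TF component = (k1+1)*tf / (k1+tf)
k1 = 2, tf = 26
Numerator = (2+1)*26 = 78
Denominator = 2 + 26 = 28
= 78/28 = 39/14

39/14


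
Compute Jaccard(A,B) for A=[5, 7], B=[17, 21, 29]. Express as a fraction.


A intersect B = []
|A intersect B| = 0
A union B = [5, 7, 17, 21, 29]
|A union B| = 5
Jaccard = 0/5 = 0

0


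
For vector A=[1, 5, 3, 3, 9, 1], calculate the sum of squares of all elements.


|A|^2 = sum of squared components
A[0]^2 = 1^2 = 1
A[1]^2 = 5^2 = 25
A[2]^2 = 3^2 = 9
A[3]^2 = 3^2 = 9
A[4]^2 = 9^2 = 81
A[5]^2 = 1^2 = 1
Sum = 1 + 25 + 9 + 9 + 81 + 1 = 126

126


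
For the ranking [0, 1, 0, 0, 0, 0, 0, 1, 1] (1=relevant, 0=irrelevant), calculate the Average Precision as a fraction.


Computing P@k for each relevant position:
Position 1: not relevant
Position 2: relevant, P@2 = 1/2 = 1/2
Position 3: not relevant
Position 4: not relevant
Position 5: not relevant
Position 6: not relevant
Position 7: not relevant
Position 8: relevant, P@8 = 2/8 = 1/4
Position 9: relevant, P@9 = 3/9 = 1/3
Sum of P@k = 1/2 + 1/4 + 1/3 = 13/12
AP = 13/12 / 3 = 13/36

13/36


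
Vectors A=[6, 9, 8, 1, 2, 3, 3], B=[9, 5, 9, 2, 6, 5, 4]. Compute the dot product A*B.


Dot product = sum of element-wise products
A[0]*B[0] = 6*9 = 54
A[1]*B[1] = 9*5 = 45
A[2]*B[2] = 8*9 = 72
A[3]*B[3] = 1*2 = 2
A[4]*B[4] = 2*6 = 12
A[5]*B[5] = 3*5 = 15
A[6]*B[6] = 3*4 = 12
Sum = 54 + 45 + 72 + 2 + 12 + 15 + 12 = 212

212


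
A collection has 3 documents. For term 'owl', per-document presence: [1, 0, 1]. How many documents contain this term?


Checking each document for 'owl':
Doc 1: present
Doc 2: absent
Doc 3: present
df = sum of presences = 1 + 0 + 1 = 2

2


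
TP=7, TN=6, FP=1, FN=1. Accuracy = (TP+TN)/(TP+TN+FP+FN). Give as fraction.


Accuracy = (TP + TN) / (TP + TN + FP + FN)
TP + TN = 7 + 6 = 13
Total = 7 + 6 + 1 + 1 = 15
Accuracy = 13 / 15 = 13/15

13/15


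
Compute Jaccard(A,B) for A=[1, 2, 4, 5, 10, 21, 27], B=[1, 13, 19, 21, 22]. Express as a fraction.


A intersect B = [1, 21]
|A intersect B| = 2
A union B = [1, 2, 4, 5, 10, 13, 19, 21, 22, 27]
|A union B| = 10
Jaccard = 2/10 = 1/5

1/5


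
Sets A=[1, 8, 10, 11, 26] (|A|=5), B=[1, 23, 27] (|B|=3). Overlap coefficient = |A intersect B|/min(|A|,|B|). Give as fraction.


A intersect B = [1]
|A intersect B| = 1
min(|A|, |B|) = min(5, 3) = 3
Overlap = 1 / 3 = 1/3

1/3


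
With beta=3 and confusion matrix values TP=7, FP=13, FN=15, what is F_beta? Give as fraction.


P = TP/(TP+FP) = 7/20 = 7/20
R = TP/(TP+FN) = 7/22 = 7/22
beta^2 = 3^2 = 9
(1 + beta^2) = 10
Numerator = (1+beta^2)*P*R = 49/44
Denominator = beta^2*P + R = 63/20 + 7/22 = 763/220
F_beta = 35/109

35/109


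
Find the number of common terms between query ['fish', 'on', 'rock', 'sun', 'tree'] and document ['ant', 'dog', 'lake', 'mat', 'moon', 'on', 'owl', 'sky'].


Query terms: ['fish', 'on', 'rock', 'sun', 'tree']
Document terms: ['ant', 'dog', 'lake', 'mat', 'moon', 'on', 'owl', 'sky']
Common terms: ['on']
Overlap count = 1

1


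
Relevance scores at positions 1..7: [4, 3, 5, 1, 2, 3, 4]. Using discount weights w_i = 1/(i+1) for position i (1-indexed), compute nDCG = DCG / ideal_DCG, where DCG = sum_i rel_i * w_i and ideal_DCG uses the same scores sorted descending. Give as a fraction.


Position discount weights w_i = 1/(i+1) for i=1..7:
Weights = [1/2, 1/3, 1/4, 1/5, 1/6, 1/7, 1/8]
Actual relevance: [4, 3, 5, 1, 2, 3, 4]
DCG = 4/2 + 3/3 + 5/4 + 1/5 + 2/6 + 3/7 + 4/8 = 2399/420
Ideal relevance (sorted desc): [5, 4, 4, 3, 3, 2, 1]
Ideal DCG = 5/2 + 4/3 + 4/4 + 3/5 + 3/6 + 2/7 + 1/8 = 5329/840
nDCG = DCG / ideal_DCG = 2399/420 / 5329/840 = 4798/5329

4798/5329


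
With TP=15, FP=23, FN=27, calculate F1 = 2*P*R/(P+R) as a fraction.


F1 = 2 * P * R / (P + R)
P = TP/(TP+FP) = 15/38 = 15/38
R = TP/(TP+FN) = 15/42 = 5/14
2 * P * R = 2 * 15/38 * 5/14 = 75/266
P + R = 15/38 + 5/14 = 100/133
F1 = 75/266 / 100/133 = 3/8

3/8


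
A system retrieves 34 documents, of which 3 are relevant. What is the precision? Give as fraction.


Precision = relevant_retrieved / total_retrieved
= 3 / 34
= 3 / (3 + 31)
= 3/34

3/34


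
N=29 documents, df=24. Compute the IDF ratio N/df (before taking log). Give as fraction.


IDF ratio = N / df
= 29 / 24
= 29/24

29/24


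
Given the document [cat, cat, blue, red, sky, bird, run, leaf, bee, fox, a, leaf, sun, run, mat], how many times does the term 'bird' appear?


Document has 15 words
Scanning for 'bird':
Found at positions: [5]
Count = 1

1


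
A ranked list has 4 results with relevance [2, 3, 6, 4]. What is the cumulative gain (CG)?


Cumulative Gain = sum of relevance scores
Position 1: rel=2, running sum=2
Position 2: rel=3, running sum=5
Position 3: rel=6, running sum=11
Position 4: rel=4, running sum=15
CG = 15

15


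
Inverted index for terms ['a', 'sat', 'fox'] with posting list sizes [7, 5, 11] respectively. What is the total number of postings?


Summing posting list sizes:
'a': 7 postings
'sat': 5 postings
'fox': 11 postings
Total = 7 + 5 + 11 = 23

23


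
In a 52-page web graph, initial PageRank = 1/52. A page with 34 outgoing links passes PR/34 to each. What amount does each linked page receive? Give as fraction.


Initial PR = 1/52 = 1/52
Outlinks = 34
Contribution per link = PR / outlinks
= 1/52 / 34
= 1/1768

1/1768


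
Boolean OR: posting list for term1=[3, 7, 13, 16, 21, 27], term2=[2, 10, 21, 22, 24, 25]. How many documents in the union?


Boolean OR: find union of posting lists
term1 docs: [3, 7, 13, 16, 21, 27]
term2 docs: [2, 10, 21, 22, 24, 25]
Union: [2, 3, 7, 10, 13, 16, 21, 22, 24, 25, 27]
|union| = 11

11


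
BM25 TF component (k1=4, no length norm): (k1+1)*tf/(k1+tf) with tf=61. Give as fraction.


BM25 TF component = (k1+1)*tf / (k1+tf)
k1 = 4, tf = 61
Numerator = (4+1)*61 = 305
Denominator = 4 + 61 = 65
= 305/65 = 61/13

61/13


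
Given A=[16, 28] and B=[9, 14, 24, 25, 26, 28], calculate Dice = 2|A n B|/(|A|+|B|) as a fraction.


A intersect B = [28]
|A intersect B| = 1
|A| = 2, |B| = 6
Dice = 2*1 / (2+6)
= 2 / 8 = 1/4

1/4


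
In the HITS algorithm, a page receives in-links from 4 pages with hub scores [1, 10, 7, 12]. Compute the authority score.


Authority = sum of hub scores of in-linkers
In-link 1: hub score = 1
In-link 2: hub score = 10
In-link 3: hub score = 7
In-link 4: hub score = 12
Authority = 1 + 10 + 7 + 12 = 30

30


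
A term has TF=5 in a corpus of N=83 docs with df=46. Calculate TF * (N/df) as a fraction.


TF * (N/df)
= 5 * (83/46)
= 5 * 83/46
= 415/46

415/46


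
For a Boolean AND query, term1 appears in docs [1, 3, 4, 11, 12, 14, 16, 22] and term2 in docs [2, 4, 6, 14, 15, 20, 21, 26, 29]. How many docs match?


Boolean AND: find intersection of posting lists
term1 docs: [1, 3, 4, 11, 12, 14, 16, 22]
term2 docs: [2, 4, 6, 14, 15, 20, 21, 26, 29]
Intersection: [4, 14]
|intersection| = 2

2


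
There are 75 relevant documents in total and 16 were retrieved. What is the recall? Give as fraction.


Recall = retrieved_relevant / total_relevant
= 16 / 75
= 16 / (16 + 59)
= 16/75

16/75


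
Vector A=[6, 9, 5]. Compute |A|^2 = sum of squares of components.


|A|^2 = sum of squared components
A[0]^2 = 6^2 = 36
A[1]^2 = 9^2 = 81
A[2]^2 = 5^2 = 25
Sum = 36 + 81 + 25 = 142

142


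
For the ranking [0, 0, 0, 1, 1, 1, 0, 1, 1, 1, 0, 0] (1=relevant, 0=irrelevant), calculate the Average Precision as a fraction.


Computing P@k for each relevant position:
Position 1: not relevant
Position 2: not relevant
Position 3: not relevant
Position 4: relevant, P@4 = 1/4 = 1/4
Position 5: relevant, P@5 = 2/5 = 2/5
Position 6: relevant, P@6 = 3/6 = 1/2
Position 7: not relevant
Position 8: relevant, P@8 = 4/8 = 1/2
Position 9: relevant, P@9 = 5/9 = 5/9
Position 10: relevant, P@10 = 6/10 = 3/5
Position 11: not relevant
Position 12: not relevant
Sum of P@k = 1/4 + 2/5 + 1/2 + 1/2 + 5/9 + 3/5 = 101/36
AP = 101/36 / 6 = 101/216

101/216


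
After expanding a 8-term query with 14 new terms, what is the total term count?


Original terms: 8
Expansion terms: 14
Total = 8 + 14 = 22

22


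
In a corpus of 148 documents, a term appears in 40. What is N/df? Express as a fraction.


IDF ratio = N / df
= 148 / 40
= 37/10

37/10


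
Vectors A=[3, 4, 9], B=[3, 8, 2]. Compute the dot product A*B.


Dot product = sum of element-wise products
A[0]*B[0] = 3*3 = 9
A[1]*B[1] = 4*8 = 32
A[2]*B[2] = 9*2 = 18
Sum = 9 + 32 + 18 = 59

59


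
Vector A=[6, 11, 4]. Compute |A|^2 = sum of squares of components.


|A|^2 = sum of squared components
A[0]^2 = 6^2 = 36
A[1]^2 = 11^2 = 121
A[2]^2 = 4^2 = 16
Sum = 36 + 121 + 16 = 173

173


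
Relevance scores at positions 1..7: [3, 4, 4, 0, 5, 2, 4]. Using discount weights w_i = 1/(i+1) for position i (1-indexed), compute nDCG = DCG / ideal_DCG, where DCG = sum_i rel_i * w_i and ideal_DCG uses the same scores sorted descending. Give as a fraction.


Position discount weights w_i = 1/(i+1) for i=1..7:
Weights = [1/2, 1/3, 1/4, 1/5, 1/6, 1/7, 1/8]
Actual relevance: [3, 4, 4, 0, 5, 2, 4]
DCG = 3/2 + 4/3 + 4/4 + 0/5 + 5/6 + 2/7 + 4/8 = 229/42
Ideal relevance (sorted desc): [5, 4, 4, 4, 3, 2, 0]
Ideal DCG = 5/2 + 4/3 + 4/4 + 4/5 + 3/6 + 2/7 + 0/8 = 674/105
nDCG = DCG / ideal_DCG = 229/42 / 674/105 = 1145/1348

1145/1348


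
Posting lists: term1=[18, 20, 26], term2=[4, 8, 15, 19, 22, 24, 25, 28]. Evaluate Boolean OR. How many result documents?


Boolean OR: find union of posting lists
term1 docs: [18, 20, 26]
term2 docs: [4, 8, 15, 19, 22, 24, 25, 28]
Union: [4, 8, 15, 18, 19, 20, 22, 24, 25, 26, 28]
|union| = 11

11


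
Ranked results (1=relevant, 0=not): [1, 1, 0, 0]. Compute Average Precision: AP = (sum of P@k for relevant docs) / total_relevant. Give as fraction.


Computing P@k for each relevant position:
Position 1: relevant, P@1 = 1/1 = 1
Position 2: relevant, P@2 = 2/2 = 1
Position 3: not relevant
Position 4: not relevant
Sum of P@k = 1 + 1 = 2
AP = 2 / 2 = 1

1


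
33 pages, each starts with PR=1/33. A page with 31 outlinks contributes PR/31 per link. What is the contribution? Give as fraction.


Initial PR = 1/33 = 1/33
Outlinks = 31
Contribution per link = PR / outlinks
= 1/33 / 31
= 1/1023

1/1023


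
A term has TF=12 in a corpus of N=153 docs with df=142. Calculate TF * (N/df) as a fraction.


TF * (N/df)
= 12 * (153/142)
= 12 * 153/142
= 918/71

918/71


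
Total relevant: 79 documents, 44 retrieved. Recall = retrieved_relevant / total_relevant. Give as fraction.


Recall = retrieved_relevant / total_relevant
= 44 / 79
= 44 / (44 + 35)
= 44/79

44/79


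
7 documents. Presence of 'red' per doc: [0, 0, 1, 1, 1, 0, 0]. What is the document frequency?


Checking each document for 'red':
Doc 1: absent
Doc 2: absent
Doc 3: present
Doc 4: present
Doc 5: present
Doc 6: absent
Doc 7: absent
df = sum of presences = 0 + 0 + 1 + 1 + 1 + 0 + 0 = 3

3


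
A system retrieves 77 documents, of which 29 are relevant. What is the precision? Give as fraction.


Precision = relevant_retrieved / total_retrieved
= 29 / 77
= 29 / (29 + 48)
= 29/77

29/77


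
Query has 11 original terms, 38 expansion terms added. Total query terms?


Original terms: 11
Expansion terms: 38
Total = 11 + 38 = 49

49


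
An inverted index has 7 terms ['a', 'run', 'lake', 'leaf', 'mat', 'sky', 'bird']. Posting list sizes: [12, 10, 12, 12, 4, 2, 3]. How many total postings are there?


Summing posting list sizes:
'a': 12 postings
'run': 10 postings
'lake': 12 postings
'leaf': 12 postings
'mat': 4 postings
'sky': 2 postings
'bird': 3 postings
Total = 12 + 10 + 12 + 12 + 4 + 2 + 3 = 55

55


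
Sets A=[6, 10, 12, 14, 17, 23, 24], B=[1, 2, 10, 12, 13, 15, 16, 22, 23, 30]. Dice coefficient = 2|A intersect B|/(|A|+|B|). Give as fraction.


A intersect B = [10, 12, 23]
|A intersect B| = 3
|A| = 7, |B| = 10
Dice = 2*3 / (7+10)
= 6 / 17 = 6/17

6/17


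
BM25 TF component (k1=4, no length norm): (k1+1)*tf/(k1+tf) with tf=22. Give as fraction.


BM25 TF component = (k1+1)*tf / (k1+tf)
k1 = 4, tf = 22
Numerator = (4+1)*22 = 110
Denominator = 4 + 22 = 26
= 110/26 = 55/13

55/13


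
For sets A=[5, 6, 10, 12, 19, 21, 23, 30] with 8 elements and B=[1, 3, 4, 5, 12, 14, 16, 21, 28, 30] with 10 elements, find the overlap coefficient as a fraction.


A intersect B = [5, 12, 21, 30]
|A intersect B| = 4
min(|A|, |B|) = min(8, 10) = 8
Overlap = 4 / 8 = 1/2

1/2


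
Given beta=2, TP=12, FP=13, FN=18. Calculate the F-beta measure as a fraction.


P = TP/(TP+FP) = 12/25 = 12/25
R = TP/(TP+FN) = 12/30 = 2/5
beta^2 = 2^2 = 4
(1 + beta^2) = 5
Numerator = (1+beta^2)*P*R = 24/25
Denominator = beta^2*P + R = 48/25 + 2/5 = 58/25
F_beta = 12/29

12/29


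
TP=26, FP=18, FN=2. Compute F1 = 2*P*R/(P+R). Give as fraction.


F1 = 2 * P * R / (P + R)
P = TP/(TP+FP) = 26/44 = 13/22
R = TP/(TP+FN) = 26/28 = 13/14
2 * P * R = 2 * 13/22 * 13/14 = 169/154
P + R = 13/22 + 13/14 = 117/77
F1 = 169/154 / 117/77 = 13/18

13/18


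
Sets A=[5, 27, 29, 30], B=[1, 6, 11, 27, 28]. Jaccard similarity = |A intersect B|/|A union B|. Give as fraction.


A intersect B = [27]
|A intersect B| = 1
A union B = [1, 5, 6, 11, 27, 28, 29, 30]
|A union B| = 8
Jaccard = 1/8 = 1/8

1/8


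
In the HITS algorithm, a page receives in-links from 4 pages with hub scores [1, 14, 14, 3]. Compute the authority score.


Authority = sum of hub scores of in-linkers
In-link 1: hub score = 1
In-link 2: hub score = 14
In-link 3: hub score = 14
In-link 4: hub score = 3
Authority = 1 + 14 + 14 + 3 = 32

32


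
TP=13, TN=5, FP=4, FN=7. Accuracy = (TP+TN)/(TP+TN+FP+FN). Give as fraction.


Accuracy = (TP + TN) / (TP + TN + FP + FN)
TP + TN = 13 + 5 = 18
Total = 13 + 5 + 4 + 7 = 29
Accuracy = 18 / 29 = 18/29

18/29


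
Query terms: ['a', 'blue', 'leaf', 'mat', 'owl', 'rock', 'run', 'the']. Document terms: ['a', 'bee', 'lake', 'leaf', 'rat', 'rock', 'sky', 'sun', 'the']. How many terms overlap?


Query terms: ['a', 'blue', 'leaf', 'mat', 'owl', 'rock', 'run', 'the']
Document terms: ['a', 'bee', 'lake', 'leaf', 'rat', 'rock', 'sky', 'sun', 'the']
Common terms: ['a', 'leaf', 'rock', 'the']
Overlap count = 4

4


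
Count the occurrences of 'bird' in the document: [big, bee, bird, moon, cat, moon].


Document has 6 words
Scanning for 'bird':
Found at positions: [2]
Count = 1

1


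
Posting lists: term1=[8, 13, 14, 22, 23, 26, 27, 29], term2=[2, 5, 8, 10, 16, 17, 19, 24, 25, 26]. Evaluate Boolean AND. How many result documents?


Boolean AND: find intersection of posting lists
term1 docs: [8, 13, 14, 22, 23, 26, 27, 29]
term2 docs: [2, 5, 8, 10, 16, 17, 19, 24, 25, 26]
Intersection: [8, 26]
|intersection| = 2

2


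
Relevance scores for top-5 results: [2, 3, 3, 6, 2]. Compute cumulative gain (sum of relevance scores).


Cumulative Gain = sum of relevance scores
Position 1: rel=2, running sum=2
Position 2: rel=3, running sum=5
Position 3: rel=3, running sum=8
Position 4: rel=6, running sum=14
Position 5: rel=2, running sum=16
CG = 16

16


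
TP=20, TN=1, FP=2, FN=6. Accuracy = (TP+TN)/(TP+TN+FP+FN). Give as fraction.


Accuracy = (TP + TN) / (TP + TN + FP + FN)
TP + TN = 20 + 1 = 21
Total = 20 + 1 + 2 + 6 = 29
Accuracy = 21 / 29 = 21/29

21/29


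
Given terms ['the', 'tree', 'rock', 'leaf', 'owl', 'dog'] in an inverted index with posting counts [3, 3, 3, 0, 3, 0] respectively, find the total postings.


Summing posting list sizes:
'the': 3 postings
'tree': 3 postings
'rock': 3 postings
'leaf': 0 postings
'owl': 3 postings
'dog': 0 postings
Total = 3 + 3 + 3 + 0 + 3 + 0 = 12

12


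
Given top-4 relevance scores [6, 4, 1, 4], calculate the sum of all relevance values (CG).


Cumulative Gain = sum of relevance scores
Position 1: rel=6, running sum=6
Position 2: rel=4, running sum=10
Position 3: rel=1, running sum=11
Position 4: rel=4, running sum=15
CG = 15

15


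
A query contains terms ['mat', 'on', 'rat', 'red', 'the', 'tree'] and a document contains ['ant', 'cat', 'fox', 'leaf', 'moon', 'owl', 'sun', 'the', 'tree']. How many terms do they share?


Query terms: ['mat', 'on', 'rat', 'red', 'the', 'tree']
Document terms: ['ant', 'cat', 'fox', 'leaf', 'moon', 'owl', 'sun', 'the', 'tree']
Common terms: ['the', 'tree']
Overlap count = 2

2


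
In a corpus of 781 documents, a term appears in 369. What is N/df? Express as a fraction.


IDF ratio = N / df
= 781 / 369
= 781/369

781/369


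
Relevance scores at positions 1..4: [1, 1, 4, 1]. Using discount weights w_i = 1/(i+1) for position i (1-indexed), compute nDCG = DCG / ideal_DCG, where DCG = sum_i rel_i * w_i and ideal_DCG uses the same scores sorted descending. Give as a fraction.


Position discount weights w_i = 1/(i+1) for i=1..4:
Weights = [1/2, 1/3, 1/4, 1/5]
Actual relevance: [1, 1, 4, 1]
DCG = 1/2 + 1/3 + 4/4 + 1/5 = 61/30
Ideal relevance (sorted desc): [4, 1, 1, 1]
Ideal DCG = 4/2 + 1/3 + 1/4 + 1/5 = 167/60
nDCG = DCG / ideal_DCG = 61/30 / 167/60 = 122/167

122/167


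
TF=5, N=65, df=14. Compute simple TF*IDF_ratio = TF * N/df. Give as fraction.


TF * (N/df)
= 5 * (65/14)
= 5 * 65/14
= 325/14

325/14


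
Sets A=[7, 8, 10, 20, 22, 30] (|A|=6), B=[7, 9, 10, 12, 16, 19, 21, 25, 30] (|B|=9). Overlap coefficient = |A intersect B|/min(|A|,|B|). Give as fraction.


A intersect B = [7, 10, 30]
|A intersect B| = 3
min(|A|, |B|) = min(6, 9) = 6
Overlap = 3 / 6 = 1/2

1/2


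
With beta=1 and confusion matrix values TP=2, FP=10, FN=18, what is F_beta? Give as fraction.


P = TP/(TP+FP) = 2/12 = 1/6
R = TP/(TP+FN) = 2/20 = 1/10
beta^2 = 1^2 = 1
(1 + beta^2) = 2
Numerator = (1+beta^2)*P*R = 1/30
Denominator = beta^2*P + R = 1/6 + 1/10 = 4/15
F_beta = 1/8

1/8


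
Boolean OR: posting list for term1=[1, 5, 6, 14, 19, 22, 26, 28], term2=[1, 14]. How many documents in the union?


Boolean OR: find union of posting lists
term1 docs: [1, 5, 6, 14, 19, 22, 26, 28]
term2 docs: [1, 14]
Union: [1, 5, 6, 14, 19, 22, 26, 28]
|union| = 8

8


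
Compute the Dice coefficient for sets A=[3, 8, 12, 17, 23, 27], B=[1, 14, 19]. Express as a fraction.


A intersect B = []
|A intersect B| = 0
|A| = 6, |B| = 3
Dice = 2*0 / (6+3)
= 0 / 9 = 0

0


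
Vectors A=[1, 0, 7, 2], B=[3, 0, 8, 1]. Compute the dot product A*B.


Dot product = sum of element-wise products
A[0]*B[0] = 1*3 = 3
A[1]*B[1] = 0*0 = 0
A[2]*B[2] = 7*8 = 56
A[3]*B[3] = 2*1 = 2
Sum = 3 + 0 + 56 + 2 = 61

61


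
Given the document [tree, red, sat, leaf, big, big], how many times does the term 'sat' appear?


Document has 6 words
Scanning for 'sat':
Found at positions: [2]
Count = 1

1


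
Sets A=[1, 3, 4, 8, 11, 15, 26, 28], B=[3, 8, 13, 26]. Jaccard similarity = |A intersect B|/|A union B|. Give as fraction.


A intersect B = [3, 8, 26]
|A intersect B| = 3
A union B = [1, 3, 4, 8, 11, 13, 15, 26, 28]
|A union B| = 9
Jaccard = 3/9 = 1/3

1/3


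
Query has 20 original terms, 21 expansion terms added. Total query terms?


Original terms: 20
Expansion terms: 21
Total = 20 + 21 = 41

41


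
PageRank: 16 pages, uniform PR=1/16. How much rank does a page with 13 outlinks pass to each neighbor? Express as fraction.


Initial PR = 1/16 = 1/16
Outlinks = 13
Contribution per link = PR / outlinks
= 1/16 / 13
= 1/208

1/208


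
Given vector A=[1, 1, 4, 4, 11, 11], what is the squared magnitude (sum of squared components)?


|A|^2 = sum of squared components
A[0]^2 = 1^2 = 1
A[1]^2 = 1^2 = 1
A[2]^2 = 4^2 = 16
A[3]^2 = 4^2 = 16
A[4]^2 = 11^2 = 121
A[5]^2 = 11^2 = 121
Sum = 1 + 1 + 16 + 16 + 121 + 121 = 276

276


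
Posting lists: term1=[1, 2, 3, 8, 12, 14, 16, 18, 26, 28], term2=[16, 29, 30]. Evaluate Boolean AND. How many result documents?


Boolean AND: find intersection of posting lists
term1 docs: [1, 2, 3, 8, 12, 14, 16, 18, 26, 28]
term2 docs: [16, 29, 30]
Intersection: [16]
|intersection| = 1

1


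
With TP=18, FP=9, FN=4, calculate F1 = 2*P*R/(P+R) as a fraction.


F1 = 2 * P * R / (P + R)
P = TP/(TP+FP) = 18/27 = 2/3
R = TP/(TP+FN) = 18/22 = 9/11
2 * P * R = 2 * 2/3 * 9/11 = 12/11
P + R = 2/3 + 9/11 = 49/33
F1 = 12/11 / 49/33 = 36/49

36/49


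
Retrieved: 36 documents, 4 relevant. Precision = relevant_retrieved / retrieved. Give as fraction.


Precision = relevant_retrieved / total_retrieved
= 4 / 36
= 4 / (4 + 32)
= 1/9

1/9


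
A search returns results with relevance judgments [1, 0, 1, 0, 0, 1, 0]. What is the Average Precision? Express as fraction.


Computing P@k for each relevant position:
Position 1: relevant, P@1 = 1/1 = 1
Position 2: not relevant
Position 3: relevant, P@3 = 2/3 = 2/3
Position 4: not relevant
Position 5: not relevant
Position 6: relevant, P@6 = 3/6 = 1/2
Position 7: not relevant
Sum of P@k = 1 + 2/3 + 1/2 = 13/6
AP = 13/6 / 3 = 13/18

13/18


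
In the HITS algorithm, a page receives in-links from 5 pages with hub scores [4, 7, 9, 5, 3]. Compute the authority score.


Authority = sum of hub scores of in-linkers
In-link 1: hub score = 4
In-link 2: hub score = 7
In-link 3: hub score = 9
In-link 4: hub score = 5
In-link 5: hub score = 3
Authority = 4 + 7 + 9 + 5 + 3 = 28

28


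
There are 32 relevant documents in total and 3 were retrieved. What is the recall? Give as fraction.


Recall = retrieved_relevant / total_relevant
= 3 / 32
= 3 / (3 + 29)
= 3/32

3/32


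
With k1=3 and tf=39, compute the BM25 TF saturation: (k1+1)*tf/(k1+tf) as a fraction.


BM25 TF component = (k1+1)*tf / (k1+tf)
k1 = 3, tf = 39
Numerator = (3+1)*39 = 156
Denominator = 3 + 39 = 42
= 156/42 = 26/7

26/7


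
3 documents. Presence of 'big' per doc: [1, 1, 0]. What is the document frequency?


Checking each document for 'big':
Doc 1: present
Doc 2: present
Doc 3: absent
df = sum of presences = 1 + 1 + 0 = 2

2


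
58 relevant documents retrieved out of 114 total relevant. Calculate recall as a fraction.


Recall = retrieved_relevant / total_relevant
= 58 / 114
= 58 / (58 + 56)
= 29/57

29/57


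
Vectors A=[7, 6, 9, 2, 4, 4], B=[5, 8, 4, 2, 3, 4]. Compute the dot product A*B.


Dot product = sum of element-wise products
A[0]*B[0] = 7*5 = 35
A[1]*B[1] = 6*8 = 48
A[2]*B[2] = 9*4 = 36
A[3]*B[3] = 2*2 = 4
A[4]*B[4] = 4*3 = 12
A[5]*B[5] = 4*4 = 16
Sum = 35 + 48 + 36 + 4 + 12 + 16 = 151

151


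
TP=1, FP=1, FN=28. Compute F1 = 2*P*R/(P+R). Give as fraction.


F1 = 2 * P * R / (P + R)
P = TP/(TP+FP) = 1/2 = 1/2
R = TP/(TP+FN) = 1/29 = 1/29
2 * P * R = 2 * 1/2 * 1/29 = 1/29
P + R = 1/2 + 1/29 = 31/58
F1 = 1/29 / 31/58 = 2/31

2/31


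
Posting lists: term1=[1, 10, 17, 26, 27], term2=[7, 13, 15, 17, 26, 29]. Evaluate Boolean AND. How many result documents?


Boolean AND: find intersection of posting lists
term1 docs: [1, 10, 17, 26, 27]
term2 docs: [7, 13, 15, 17, 26, 29]
Intersection: [17, 26]
|intersection| = 2

2


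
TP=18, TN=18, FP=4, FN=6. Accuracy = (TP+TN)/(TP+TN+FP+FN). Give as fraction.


Accuracy = (TP + TN) / (TP + TN + FP + FN)
TP + TN = 18 + 18 = 36
Total = 18 + 18 + 4 + 6 = 46
Accuracy = 36 / 46 = 18/23

18/23


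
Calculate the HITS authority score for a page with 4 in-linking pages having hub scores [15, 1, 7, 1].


Authority = sum of hub scores of in-linkers
In-link 1: hub score = 15
In-link 2: hub score = 1
In-link 3: hub score = 7
In-link 4: hub score = 1
Authority = 15 + 1 + 7 + 1 = 24

24


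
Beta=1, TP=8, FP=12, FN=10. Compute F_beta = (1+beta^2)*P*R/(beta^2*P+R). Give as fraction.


P = TP/(TP+FP) = 8/20 = 2/5
R = TP/(TP+FN) = 8/18 = 4/9
beta^2 = 1^2 = 1
(1 + beta^2) = 2
Numerator = (1+beta^2)*P*R = 16/45
Denominator = beta^2*P + R = 2/5 + 4/9 = 38/45
F_beta = 8/19

8/19


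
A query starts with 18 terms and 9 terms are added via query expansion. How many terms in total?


Original terms: 18
Expansion terms: 9
Total = 18 + 9 = 27

27


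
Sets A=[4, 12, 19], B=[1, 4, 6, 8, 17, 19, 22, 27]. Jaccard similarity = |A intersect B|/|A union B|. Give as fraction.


A intersect B = [4, 19]
|A intersect B| = 2
A union B = [1, 4, 6, 8, 12, 17, 19, 22, 27]
|A union B| = 9
Jaccard = 2/9 = 2/9

2/9


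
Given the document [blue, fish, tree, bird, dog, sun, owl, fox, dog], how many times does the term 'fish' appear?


Document has 9 words
Scanning for 'fish':
Found at positions: [1]
Count = 1

1


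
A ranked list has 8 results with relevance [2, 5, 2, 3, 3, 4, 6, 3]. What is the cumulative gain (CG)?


Cumulative Gain = sum of relevance scores
Position 1: rel=2, running sum=2
Position 2: rel=5, running sum=7
Position 3: rel=2, running sum=9
Position 4: rel=3, running sum=12
Position 5: rel=3, running sum=15
Position 6: rel=4, running sum=19
Position 7: rel=6, running sum=25
Position 8: rel=3, running sum=28
CG = 28

28


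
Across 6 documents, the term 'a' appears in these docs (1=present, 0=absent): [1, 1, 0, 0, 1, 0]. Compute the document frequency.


Checking each document for 'a':
Doc 1: present
Doc 2: present
Doc 3: absent
Doc 4: absent
Doc 5: present
Doc 6: absent
df = sum of presences = 1 + 1 + 0 + 0 + 1 + 0 = 3

3


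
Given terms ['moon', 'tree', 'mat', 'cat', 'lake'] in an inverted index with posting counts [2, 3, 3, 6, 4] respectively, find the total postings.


Summing posting list sizes:
'moon': 2 postings
'tree': 3 postings
'mat': 3 postings
'cat': 6 postings
'lake': 4 postings
Total = 2 + 3 + 3 + 6 + 4 = 18

18


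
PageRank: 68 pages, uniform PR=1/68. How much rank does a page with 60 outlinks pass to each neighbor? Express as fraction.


Initial PR = 1/68 = 1/68
Outlinks = 60
Contribution per link = PR / outlinks
= 1/68 / 60
= 1/4080

1/4080


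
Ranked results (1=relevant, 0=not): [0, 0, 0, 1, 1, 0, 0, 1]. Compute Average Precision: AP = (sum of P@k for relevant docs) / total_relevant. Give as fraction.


Computing P@k for each relevant position:
Position 1: not relevant
Position 2: not relevant
Position 3: not relevant
Position 4: relevant, P@4 = 1/4 = 1/4
Position 5: relevant, P@5 = 2/5 = 2/5
Position 6: not relevant
Position 7: not relevant
Position 8: relevant, P@8 = 3/8 = 3/8
Sum of P@k = 1/4 + 2/5 + 3/8 = 41/40
AP = 41/40 / 3 = 41/120

41/120


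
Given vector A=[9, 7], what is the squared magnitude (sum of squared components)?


|A|^2 = sum of squared components
A[0]^2 = 9^2 = 81
A[1]^2 = 7^2 = 49
Sum = 81 + 49 = 130

130


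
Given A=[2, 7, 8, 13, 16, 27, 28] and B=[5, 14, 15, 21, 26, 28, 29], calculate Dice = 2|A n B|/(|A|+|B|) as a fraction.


A intersect B = [28]
|A intersect B| = 1
|A| = 7, |B| = 7
Dice = 2*1 / (7+7)
= 2 / 14 = 1/7

1/7


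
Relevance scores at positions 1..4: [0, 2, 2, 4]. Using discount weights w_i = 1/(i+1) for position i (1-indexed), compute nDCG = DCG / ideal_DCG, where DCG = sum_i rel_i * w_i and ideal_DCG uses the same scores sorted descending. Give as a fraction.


Position discount weights w_i = 1/(i+1) for i=1..4:
Weights = [1/2, 1/3, 1/4, 1/5]
Actual relevance: [0, 2, 2, 4]
DCG = 0/2 + 2/3 + 2/4 + 4/5 = 59/30
Ideal relevance (sorted desc): [4, 2, 2, 0]
Ideal DCG = 4/2 + 2/3 + 2/4 + 0/5 = 19/6
nDCG = DCG / ideal_DCG = 59/30 / 19/6 = 59/95

59/95


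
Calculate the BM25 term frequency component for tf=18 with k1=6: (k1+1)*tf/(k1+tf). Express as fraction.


BM25 TF component = (k1+1)*tf / (k1+tf)
k1 = 6, tf = 18
Numerator = (6+1)*18 = 126
Denominator = 6 + 18 = 24
= 126/24 = 21/4

21/4


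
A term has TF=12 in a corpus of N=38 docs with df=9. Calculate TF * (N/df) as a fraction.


TF * (N/df)
= 12 * (38/9)
= 12 * 38/9
= 152/3

152/3


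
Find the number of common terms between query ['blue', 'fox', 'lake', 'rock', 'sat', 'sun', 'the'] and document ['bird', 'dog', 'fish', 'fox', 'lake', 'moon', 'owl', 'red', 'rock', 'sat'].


Query terms: ['blue', 'fox', 'lake', 'rock', 'sat', 'sun', 'the']
Document terms: ['bird', 'dog', 'fish', 'fox', 'lake', 'moon', 'owl', 'red', 'rock', 'sat']
Common terms: ['fox', 'lake', 'rock', 'sat']
Overlap count = 4

4


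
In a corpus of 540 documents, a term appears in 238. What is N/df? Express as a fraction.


IDF ratio = N / df
= 540 / 238
= 270/119

270/119


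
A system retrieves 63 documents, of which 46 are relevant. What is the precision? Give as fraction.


Precision = relevant_retrieved / total_retrieved
= 46 / 63
= 46 / (46 + 17)
= 46/63

46/63


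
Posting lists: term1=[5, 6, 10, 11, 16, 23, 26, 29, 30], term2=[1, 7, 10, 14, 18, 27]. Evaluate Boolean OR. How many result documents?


Boolean OR: find union of posting lists
term1 docs: [5, 6, 10, 11, 16, 23, 26, 29, 30]
term2 docs: [1, 7, 10, 14, 18, 27]
Union: [1, 5, 6, 7, 10, 11, 14, 16, 18, 23, 26, 27, 29, 30]
|union| = 14

14


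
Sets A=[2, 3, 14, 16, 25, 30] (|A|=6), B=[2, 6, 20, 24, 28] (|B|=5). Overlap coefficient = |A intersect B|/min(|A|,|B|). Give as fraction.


A intersect B = [2]
|A intersect B| = 1
min(|A|, |B|) = min(6, 5) = 5
Overlap = 1 / 5 = 1/5

1/5


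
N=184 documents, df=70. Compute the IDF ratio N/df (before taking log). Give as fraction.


IDF ratio = N / df
= 184 / 70
= 92/35

92/35


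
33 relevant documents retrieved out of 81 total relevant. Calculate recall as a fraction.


Recall = retrieved_relevant / total_relevant
= 33 / 81
= 33 / (33 + 48)
= 11/27

11/27


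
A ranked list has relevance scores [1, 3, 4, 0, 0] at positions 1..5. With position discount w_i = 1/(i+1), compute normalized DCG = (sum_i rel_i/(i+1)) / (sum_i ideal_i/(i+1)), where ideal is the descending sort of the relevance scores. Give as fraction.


Position discount weights w_i = 1/(i+1) for i=1..5:
Weights = [1/2, 1/3, 1/4, 1/5, 1/6]
Actual relevance: [1, 3, 4, 0, 0]
DCG = 1/2 + 3/3 + 4/4 + 0/5 + 0/6 = 5/2
Ideal relevance (sorted desc): [4, 3, 1, 0, 0]
Ideal DCG = 4/2 + 3/3 + 1/4 + 0/5 + 0/6 = 13/4
nDCG = DCG / ideal_DCG = 5/2 / 13/4 = 10/13

10/13


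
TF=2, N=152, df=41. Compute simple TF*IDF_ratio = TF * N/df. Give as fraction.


TF * (N/df)
= 2 * (152/41)
= 2 * 152/41
= 304/41

304/41


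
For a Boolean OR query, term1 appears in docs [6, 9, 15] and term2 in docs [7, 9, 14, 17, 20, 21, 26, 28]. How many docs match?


Boolean OR: find union of posting lists
term1 docs: [6, 9, 15]
term2 docs: [7, 9, 14, 17, 20, 21, 26, 28]
Union: [6, 7, 9, 14, 15, 17, 20, 21, 26, 28]
|union| = 10

10


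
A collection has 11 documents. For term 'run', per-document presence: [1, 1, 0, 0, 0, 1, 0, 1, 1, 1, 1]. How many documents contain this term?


Checking each document for 'run':
Doc 1: present
Doc 2: present
Doc 3: absent
Doc 4: absent
Doc 5: absent
Doc 6: present
Doc 7: absent
Doc 8: present
Doc 9: present
Doc 10: present
Doc 11: present
df = sum of presences = 1 + 1 + 0 + 0 + 0 + 1 + 0 + 1 + 1 + 1 + 1 = 7

7


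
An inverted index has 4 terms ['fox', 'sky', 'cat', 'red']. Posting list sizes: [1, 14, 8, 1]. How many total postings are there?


Summing posting list sizes:
'fox': 1 postings
'sky': 14 postings
'cat': 8 postings
'red': 1 postings
Total = 1 + 14 + 8 + 1 = 24

24


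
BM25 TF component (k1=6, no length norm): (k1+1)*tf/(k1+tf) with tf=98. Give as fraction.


BM25 TF component = (k1+1)*tf / (k1+tf)
k1 = 6, tf = 98
Numerator = (6+1)*98 = 686
Denominator = 6 + 98 = 104
= 686/104 = 343/52

343/52


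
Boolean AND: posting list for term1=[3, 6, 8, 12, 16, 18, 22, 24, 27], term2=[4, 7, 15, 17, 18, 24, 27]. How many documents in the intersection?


Boolean AND: find intersection of posting lists
term1 docs: [3, 6, 8, 12, 16, 18, 22, 24, 27]
term2 docs: [4, 7, 15, 17, 18, 24, 27]
Intersection: [18, 24, 27]
|intersection| = 3

3


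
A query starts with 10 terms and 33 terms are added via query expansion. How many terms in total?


Original terms: 10
Expansion terms: 33
Total = 10 + 33 = 43

43


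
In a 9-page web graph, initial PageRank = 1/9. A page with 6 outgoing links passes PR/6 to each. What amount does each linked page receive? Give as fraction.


Initial PR = 1/9 = 1/9
Outlinks = 6
Contribution per link = PR / outlinks
= 1/9 / 6
= 1/54

1/54


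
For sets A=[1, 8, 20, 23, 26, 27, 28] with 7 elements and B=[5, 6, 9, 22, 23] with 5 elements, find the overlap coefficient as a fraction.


A intersect B = [23]
|A intersect B| = 1
min(|A|, |B|) = min(7, 5) = 5
Overlap = 1 / 5 = 1/5

1/5


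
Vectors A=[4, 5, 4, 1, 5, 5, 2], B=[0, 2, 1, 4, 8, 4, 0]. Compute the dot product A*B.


Dot product = sum of element-wise products
A[0]*B[0] = 4*0 = 0
A[1]*B[1] = 5*2 = 10
A[2]*B[2] = 4*1 = 4
A[3]*B[3] = 1*4 = 4
A[4]*B[4] = 5*8 = 40
A[5]*B[5] = 5*4 = 20
A[6]*B[6] = 2*0 = 0
Sum = 0 + 10 + 4 + 4 + 40 + 20 + 0 = 78

78


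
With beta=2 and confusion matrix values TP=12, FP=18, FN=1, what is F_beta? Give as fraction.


P = TP/(TP+FP) = 12/30 = 2/5
R = TP/(TP+FN) = 12/13 = 12/13
beta^2 = 2^2 = 4
(1 + beta^2) = 5
Numerator = (1+beta^2)*P*R = 24/13
Denominator = beta^2*P + R = 8/5 + 12/13 = 164/65
F_beta = 30/41

30/41


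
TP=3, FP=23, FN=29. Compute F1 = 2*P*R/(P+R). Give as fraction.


F1 = 2 * P * R / (P + R)
P = TP/(TP+FP) = 3/26 = 3/26
R = TP/(TP+FN) = 3/32 = 3/32
2 * P * R = 2 * 3/26 * 3/32 = 9/416
P + R = 3/26 + 3/32 = 87/416
F1 = 9/416 / 87/416 = 3/29

3/29


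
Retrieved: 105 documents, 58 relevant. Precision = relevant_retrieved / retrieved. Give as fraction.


Precision = relevant_retrieved / total_retrieved
= 58 / 105
= 58 / (58 + 47)
= 58/105

58/105


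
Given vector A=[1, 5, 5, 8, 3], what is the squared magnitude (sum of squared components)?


|A|^2 = sum of squared components
A[0]^2 = 1^2 = 1
A[1]^2 = 5^2 = 25
A[2]^2 = 5^2 = 25
A[3]^2 = 8^2 = 64
A[4]^2 = 3^2 = 9
Sum = 1 + 25 + 25 + 64 + 9 = 124

124


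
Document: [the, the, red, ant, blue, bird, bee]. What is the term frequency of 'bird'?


Document has 7 words
Scanning for 'bird':
Found at positions: [5]
Count = 1

1


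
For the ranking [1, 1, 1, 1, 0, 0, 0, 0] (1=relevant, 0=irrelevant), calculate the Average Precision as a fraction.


Computing P@k for each relevant position:
Position 1: relevant, P@1 = 1/1 = 1
Position 2: relevant, P@2 = 2/2 = 1
Position 3: relevant, P@3 = 3/3 = 1
Position 4: relevant, P@4 = 4/4 = 1
Position 5: not relevant
Position 6: not relevant
Position 7: not relevant
Position 8: not relevant
Sum of P@k = 1 + 1 + 1 + 1 = 4
AP = 4 / 4 = 1

1


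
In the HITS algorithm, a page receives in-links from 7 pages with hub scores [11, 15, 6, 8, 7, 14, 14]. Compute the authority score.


Authority = sum of hub scores of in-linkers
In-link 1: hub score = 11
In-link 2: hub score = 15
In-link 3: hub score = 6
In-link 4: hub score = 8
In-link 5: hub score = 7
In-link 6: hub score = 14
In-link 7: hub score = 14
Authority = 11 + 15 + 6 + 8 + 7 + 14 + 14 = 75

75


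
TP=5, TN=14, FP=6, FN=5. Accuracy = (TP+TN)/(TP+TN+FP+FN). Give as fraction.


Accuracy = (TP + TN) / (TP + TN + FP + FN)
TP + TN = 5 + 14 = 19
Total = 5 + 14 + 6 + 5 = 30
Accuracy = 19 / 30 = 19/30

19/30


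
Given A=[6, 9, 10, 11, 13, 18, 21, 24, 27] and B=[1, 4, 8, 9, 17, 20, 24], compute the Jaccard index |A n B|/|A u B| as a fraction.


A intersect B = [9, 24]
|A intersect B| = 2
A union B = [1, 4, 6, 8, 9, 10, 11, 13, 17, 18, 20, 21, 24, 27]
|A union B| = 14
Jaccard = 2/14 = 1/7

1/7


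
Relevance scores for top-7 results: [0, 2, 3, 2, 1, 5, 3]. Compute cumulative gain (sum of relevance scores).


Cumulative Gain = sum of relevance scores
Position 1: rel=0, running sum=0
Position 2: rel=2, running sum=2
Position 3: rel=3, running sum=5
Position 4: rel=2, running sum=7
Position 5: rel=1, running sum=8
Position 6: rel=5, running sum=13
Position 7: rel=3, running sum=16
CG = 16

16


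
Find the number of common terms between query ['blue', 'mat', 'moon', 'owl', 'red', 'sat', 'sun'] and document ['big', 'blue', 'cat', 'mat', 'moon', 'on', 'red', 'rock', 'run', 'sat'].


Query terms: ['blue', 'mat', 'moon', 'owl', 'red', 'sat', 'sun']
Document terms: ['big', 'blue', 'cat', 'mat', 'moon', 'on', 'red', 'rock', 'run', 'sat']
Common terms: ['blue', 'mat', 'moon', 'red', 'sat']
Overlap count = 5

5
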